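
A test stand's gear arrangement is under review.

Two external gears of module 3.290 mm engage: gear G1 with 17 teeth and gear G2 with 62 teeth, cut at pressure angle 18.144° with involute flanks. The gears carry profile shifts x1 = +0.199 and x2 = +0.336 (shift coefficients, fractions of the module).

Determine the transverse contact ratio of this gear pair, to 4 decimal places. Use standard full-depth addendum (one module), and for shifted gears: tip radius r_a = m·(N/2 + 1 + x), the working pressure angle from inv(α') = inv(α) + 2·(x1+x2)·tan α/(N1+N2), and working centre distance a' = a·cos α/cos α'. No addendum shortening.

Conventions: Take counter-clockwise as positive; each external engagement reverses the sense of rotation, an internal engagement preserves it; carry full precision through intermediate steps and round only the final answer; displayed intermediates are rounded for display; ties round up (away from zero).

single-mesh involute tooth geometry (17T engaging 62T at module 3.290)
base radii: r_b1 = 26.574493, r_b2 = 96.918738
tip radii: r_a1 = 31.909710, r_a2 = 106.385440
inv(α') = inv(18.144°) + 2·(+0.199+0.336)·tan α/(17+62) = 0.01546652  ⇒  α' = 20.23998°
a' = a·cos α / cos α' = 129.9550·cos 18.144°/cos 20.23998° = 131.620557
action lengths: √(r_a1²−r_b1²) = 17.664256, √(r_a2²−r_b2²) = 43.870492
base pitch p_b = π·m·cos α = 9.821910
CR = (17.664256 + 43.870492 − 131.620557·sin 20.23998°)/9.821910 = 1.629034
contact ratio ≈ 1.6290

1.6290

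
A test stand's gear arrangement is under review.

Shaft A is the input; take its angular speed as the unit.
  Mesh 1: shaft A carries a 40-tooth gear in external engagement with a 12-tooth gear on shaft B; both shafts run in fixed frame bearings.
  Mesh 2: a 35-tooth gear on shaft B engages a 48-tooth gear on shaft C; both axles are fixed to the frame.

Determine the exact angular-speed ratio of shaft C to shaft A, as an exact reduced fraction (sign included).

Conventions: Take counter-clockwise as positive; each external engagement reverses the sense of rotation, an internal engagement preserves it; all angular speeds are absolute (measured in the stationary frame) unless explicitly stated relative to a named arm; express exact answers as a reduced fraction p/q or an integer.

175/72

class = fixed-axis compound train [2 meshes; 2 ratios multiply, 2 sense flips]
mesh 1 [40T→12T]: running ratio 10/3, sense −
mesh 2 [35T→48T]: running ratio 175/72, sense +
ω_out/ω_in = 175/72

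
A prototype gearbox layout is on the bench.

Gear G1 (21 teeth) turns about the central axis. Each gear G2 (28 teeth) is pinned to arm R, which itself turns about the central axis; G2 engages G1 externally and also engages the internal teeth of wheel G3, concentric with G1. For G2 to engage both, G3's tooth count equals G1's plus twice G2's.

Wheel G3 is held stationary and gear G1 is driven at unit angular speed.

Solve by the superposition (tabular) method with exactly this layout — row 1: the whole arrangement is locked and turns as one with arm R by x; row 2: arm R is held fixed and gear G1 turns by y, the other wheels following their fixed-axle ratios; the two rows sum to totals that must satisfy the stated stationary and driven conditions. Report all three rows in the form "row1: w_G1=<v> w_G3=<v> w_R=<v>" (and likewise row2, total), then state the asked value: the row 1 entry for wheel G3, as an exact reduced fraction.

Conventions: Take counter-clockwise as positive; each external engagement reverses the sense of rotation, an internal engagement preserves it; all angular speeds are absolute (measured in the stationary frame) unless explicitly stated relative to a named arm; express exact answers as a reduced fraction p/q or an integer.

row1: w_G1=3/14 w_G3=3/14 w_R=3/14
row2: w_G1=11/14 w_G3=-3/14 w_R=0
total: w_G1=1 w_G3=0 w_R=3/14
asked value: 3/14

class = planetary set [G3 = 21+2·28 = 77; Willis about the carrier]
row 1 — lock + rotate with arm: ω_sun = ω_ring = ω_arm = x
row 2 — arm fixed, fixed-axis ratios: sun y, ring −(21/77)·y, arm 0
boundary: total ω_ring = x − (21/77)·y = 0 and total ω_sun = x + y = 1  ⇒  y = 11/14, x = 3/14
row 2 ring = −(21/77)·11/14 = -3/14
totals (row 1 + row 2): sun 3/14 + 11/14 = 1, ring 3/14 + (-3/14) = 0, arm 3/14 + 0 = 3/14
asked cell (row1, ring) = 3/14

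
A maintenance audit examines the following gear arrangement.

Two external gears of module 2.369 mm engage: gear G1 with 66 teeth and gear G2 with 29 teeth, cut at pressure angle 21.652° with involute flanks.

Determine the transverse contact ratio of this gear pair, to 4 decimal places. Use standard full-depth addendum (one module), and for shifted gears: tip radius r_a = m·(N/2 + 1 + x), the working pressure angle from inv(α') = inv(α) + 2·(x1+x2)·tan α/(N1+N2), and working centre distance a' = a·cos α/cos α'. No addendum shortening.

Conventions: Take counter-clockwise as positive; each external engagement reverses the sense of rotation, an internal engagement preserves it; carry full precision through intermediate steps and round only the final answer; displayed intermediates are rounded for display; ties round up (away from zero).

1.6446

topology: single-mesh involute geometry — m = 2.369, 66T/29T pair
base radii: r_b1 = 72.660988, r_b2 = 31.926798
tip radii: r_a1 = 80.546000, r_a2 = 36.719500
no profile shift: α' = α, a' = a
action lengths: √(r_a1²−r_b1²) = 34.756856, √(r_a2²−r_b2²) = 18.138392
base pitch p_b = π·m·cos α = 6.917310
CR = (34.756856 + 18.138392 − 112.527500·sin 21.65200°)/6.917310 = 1.644595
contact ratio ≈ 1.6446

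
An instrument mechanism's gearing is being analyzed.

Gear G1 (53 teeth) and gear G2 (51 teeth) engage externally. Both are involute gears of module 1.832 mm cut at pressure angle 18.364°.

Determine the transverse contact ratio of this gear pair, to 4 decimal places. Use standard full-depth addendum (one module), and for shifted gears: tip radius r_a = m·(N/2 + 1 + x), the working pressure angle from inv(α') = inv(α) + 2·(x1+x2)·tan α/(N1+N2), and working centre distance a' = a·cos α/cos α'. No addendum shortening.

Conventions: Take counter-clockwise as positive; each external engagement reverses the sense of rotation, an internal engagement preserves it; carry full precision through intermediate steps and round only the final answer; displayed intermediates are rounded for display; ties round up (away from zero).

1.8564

class = single-mesh tooth geometry [involute pair 53T × 51T, m = 1.832]
base radii: r_b1 = 46.075652, r_b2 = 44.336948
tip radii: r_a1 = 50.380000, r_a2 = 48.548000
no profile shift: α' = α, a' = a
action lengths: √(r_a1²−r_b1²) = 20.375934, √(r_a2²−r_b2²) = 19.777344
base pitch p_b = π·m·cos α = 5.462299
CR = (20.375934 + 19.777344 − 95.264000·sin 18.36400°)/5.462299 = 1.856378
contact ratio ≈ 1.8564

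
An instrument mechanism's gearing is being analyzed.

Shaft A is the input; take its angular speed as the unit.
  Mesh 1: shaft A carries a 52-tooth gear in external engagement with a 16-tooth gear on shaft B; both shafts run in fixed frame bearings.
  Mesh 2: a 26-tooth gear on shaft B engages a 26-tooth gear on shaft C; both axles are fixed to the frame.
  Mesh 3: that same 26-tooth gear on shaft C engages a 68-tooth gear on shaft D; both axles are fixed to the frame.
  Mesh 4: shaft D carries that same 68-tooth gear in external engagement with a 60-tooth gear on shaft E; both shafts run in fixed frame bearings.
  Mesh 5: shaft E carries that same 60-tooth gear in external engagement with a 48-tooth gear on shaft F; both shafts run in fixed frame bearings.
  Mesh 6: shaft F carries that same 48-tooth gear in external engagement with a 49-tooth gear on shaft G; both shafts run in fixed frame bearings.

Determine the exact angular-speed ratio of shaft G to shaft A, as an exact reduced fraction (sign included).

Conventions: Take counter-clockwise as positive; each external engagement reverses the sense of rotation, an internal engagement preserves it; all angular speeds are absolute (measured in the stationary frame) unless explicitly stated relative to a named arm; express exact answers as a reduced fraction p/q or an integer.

169/98

class = fixed-axis compound train [6 meshes; 6 ratios multiply, 6 sense flips]
mesh 1 [52T→16T]: running ratio 13/4, sense −
mesh 2 [26T→26T]: running ratio 13/4, sense +
mesh 3 [26T→68T]: running ratio 169/136, sense −
mesh 4 [68T→60T]: running ratio 169/120, sense +
mesh 5 [60T→48T]: running ratio 169/96, sense −
mesh 6 [48T→49T]: running ratio 169/98, sense +
ω_out/ω_in = 169/98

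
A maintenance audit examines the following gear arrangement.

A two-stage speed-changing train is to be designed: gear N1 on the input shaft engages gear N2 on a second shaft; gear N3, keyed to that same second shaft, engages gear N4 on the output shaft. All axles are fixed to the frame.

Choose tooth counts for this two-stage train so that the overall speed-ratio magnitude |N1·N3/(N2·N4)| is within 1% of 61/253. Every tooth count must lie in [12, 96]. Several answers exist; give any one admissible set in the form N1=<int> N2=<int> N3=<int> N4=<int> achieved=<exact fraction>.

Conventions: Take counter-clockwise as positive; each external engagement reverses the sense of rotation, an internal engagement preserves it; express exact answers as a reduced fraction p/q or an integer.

topology: fixed-axis compound train — 2 stages, target 61/253
target = 61/253 in lowest terms: an exact hit needs N1·N3 = k·61 and N2·N4 = k·253 for one integer k, every count in [12, 96]; additionally prefer no 1:1 stage (N1 ≠ N2, N3 ≠ N4)
k = 1…11: no 1:1-free in-range split of k·61 and k·253 into factor pairs; take k = 12
k = 12: N1·N3 = 732 = 12·61, N2·N4 = 3036 = 33·92
achieved = 12·61/(33·92) = 61/253; |achieved − target| = 0 ≤ 61/25300 ✓

N1=12 N2=33 N3=61 N4=92 achieved=61/253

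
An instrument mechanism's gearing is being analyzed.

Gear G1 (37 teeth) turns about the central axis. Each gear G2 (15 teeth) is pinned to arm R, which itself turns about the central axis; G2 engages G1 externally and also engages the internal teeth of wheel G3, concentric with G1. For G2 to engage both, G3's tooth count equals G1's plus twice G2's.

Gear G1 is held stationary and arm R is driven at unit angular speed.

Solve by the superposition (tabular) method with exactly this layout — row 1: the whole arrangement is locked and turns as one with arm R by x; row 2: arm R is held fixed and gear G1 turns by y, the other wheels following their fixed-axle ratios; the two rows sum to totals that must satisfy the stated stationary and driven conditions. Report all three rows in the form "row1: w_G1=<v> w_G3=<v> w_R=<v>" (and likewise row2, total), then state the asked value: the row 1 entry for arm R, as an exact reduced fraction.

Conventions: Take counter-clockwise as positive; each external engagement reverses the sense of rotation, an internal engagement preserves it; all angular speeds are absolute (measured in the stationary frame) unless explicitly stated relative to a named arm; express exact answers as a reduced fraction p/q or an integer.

row1: w_G1=1 w_G3=1 w_R=1
row2: w_G1=-1 w_G3=37/67 w_R=0
total: w_G1=0 w_G3=104/67 w_R=1
asked value: 1

planetary set (37T centre, 15T on arm, 67T internal) — Willis relation
row 1: whole set turns with the arm by x
row 2: sun turns y, ring = −(37/67)·y, arm 0
boundary: total ω_sun = x + y = 0 and total ω_arm = x = 1  ⇒  y = -1, x = 1
row 2 ring = −(37/67)·(-1) = 37/67
totals (row 1 + row 2): sun 1 + (-1) = 0, ring 1 + 37/67 = 104/67, arm 1 + 0 = 1
asked cell (row1, arm) = 1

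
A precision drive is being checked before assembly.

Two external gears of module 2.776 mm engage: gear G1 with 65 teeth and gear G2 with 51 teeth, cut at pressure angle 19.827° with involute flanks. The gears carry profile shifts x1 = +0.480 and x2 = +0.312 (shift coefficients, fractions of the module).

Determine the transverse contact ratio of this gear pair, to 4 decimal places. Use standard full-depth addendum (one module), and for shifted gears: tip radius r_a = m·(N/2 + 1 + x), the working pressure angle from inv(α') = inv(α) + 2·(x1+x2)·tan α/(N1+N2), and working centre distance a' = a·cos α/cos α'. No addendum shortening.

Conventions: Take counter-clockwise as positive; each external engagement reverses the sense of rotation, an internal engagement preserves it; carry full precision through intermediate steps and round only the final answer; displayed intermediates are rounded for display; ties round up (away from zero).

recognized (one external pair, fixed centres): single-mesh tooth geometry, m = 2.776, N1 = 65, N2 = 51
base radii: r_b1 = 84.871852, r_b2 = 66.591761
tip radii: r_a1 = 94.328480, r_a2 = 74.430112
inv(α') = inv(19.827°) + 2·(+0.480+0.312)·tan α/(65+51) = 0.01943157  ⇒  α' = 21.77916°
a' = a·cos α / cos α' = 161.0080·cos 19.827°/cos 21.77916° = 163.105983
action lengths: √(r_a1²−r_b1²) = 41.165894, √(r_a2²−r_b2²) = 33.247240
base pitch p_b = π·m·cos α = 8.204086
CR = (41.165894 + 33.247240 − 163.105983·sin 21.77916°)/8.204086 = 1.693778
contact ratio ≈ 1.6938

1.6938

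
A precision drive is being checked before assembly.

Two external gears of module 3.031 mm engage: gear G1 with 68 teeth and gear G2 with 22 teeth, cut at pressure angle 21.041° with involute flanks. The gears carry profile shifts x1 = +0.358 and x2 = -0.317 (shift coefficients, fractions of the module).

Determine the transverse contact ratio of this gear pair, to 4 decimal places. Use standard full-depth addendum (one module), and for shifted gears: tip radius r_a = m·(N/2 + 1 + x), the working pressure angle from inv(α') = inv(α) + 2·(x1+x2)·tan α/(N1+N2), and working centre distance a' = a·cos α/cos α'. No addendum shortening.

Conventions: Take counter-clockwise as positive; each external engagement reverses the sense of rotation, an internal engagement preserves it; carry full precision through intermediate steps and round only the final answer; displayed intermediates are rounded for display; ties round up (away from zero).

recognized (one external pair, fixed centres): single-mesh tooth geometry, m = 3.031, N1 = 68, N2 = 22
base radii: r_b1 = 96.182745, r_b2 = 31.117947
tip radii: r_a1 = 107.170098, r_a2 = 35.411173
inv(α') = inv(21.041°) + 2·(+0.358-0.317)·tan α/(68+22) = 0.01780105  ⇒  α' = 21.17575°
a' = a·cos α / cos α' = 136.3950·cos 21.041°/cos 21.17575° = 136.518892
action lengths: √(r_a1²−r_b1²) = 47.268482, √(r_a2²−r_b2²) = 16.900430
base pitch p_b = π·m·cos α = 8.887265
CR = (47.268482 + 16.900430 − 136.518892·sin 21.17575°)/8.887265 = 1.671402
contact ratio ≈ 1.6714

1.6714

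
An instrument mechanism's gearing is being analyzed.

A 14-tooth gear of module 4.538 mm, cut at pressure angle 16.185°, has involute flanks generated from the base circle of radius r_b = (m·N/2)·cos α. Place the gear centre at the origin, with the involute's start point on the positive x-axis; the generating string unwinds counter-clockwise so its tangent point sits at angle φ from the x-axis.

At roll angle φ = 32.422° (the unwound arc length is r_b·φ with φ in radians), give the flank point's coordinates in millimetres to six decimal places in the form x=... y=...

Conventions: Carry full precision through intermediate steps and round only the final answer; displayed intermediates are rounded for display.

x=35.007226 y=1.784264

topology: single-mesh involute geometry — m = 4.538, N = 14
pitch radius r_p = m·N/2 = 4.538·14/2 = 31.766000
base radius r_b = r_p·cos α = 31.766000·cos 16.185° = 30.507008
roll angle φ = 32.422° = 0.56587065 rad
x = r_b·(cos φ + φ·sin φ) = 35.007226
y = r_b·(sin φ − φ·cos φ) = 1.784264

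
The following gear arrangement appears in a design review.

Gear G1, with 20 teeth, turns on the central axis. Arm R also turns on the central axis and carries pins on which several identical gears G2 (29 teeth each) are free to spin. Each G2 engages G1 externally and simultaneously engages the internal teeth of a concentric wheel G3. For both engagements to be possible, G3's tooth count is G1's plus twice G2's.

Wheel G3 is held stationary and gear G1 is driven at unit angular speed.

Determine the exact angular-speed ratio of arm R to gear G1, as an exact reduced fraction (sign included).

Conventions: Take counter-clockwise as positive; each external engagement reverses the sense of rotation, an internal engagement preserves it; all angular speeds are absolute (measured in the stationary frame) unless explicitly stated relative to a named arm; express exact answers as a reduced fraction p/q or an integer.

10/49

class = planetary set [G3 = 20+2·29 = 78; Willis about the carrier]
ring teeth: 20 + 2·29 = 78
20(ω_sun−ω_arm) = −78(ω_ring−ω_arm),  ω_ring = 0, ω_sun = 1
20(1−ω_arm) = −78(0−ω_arm)  ⇒  98·ω_arm = 20  ⇒  ω_arm = 10/49
ω_out/ω_in = 10/49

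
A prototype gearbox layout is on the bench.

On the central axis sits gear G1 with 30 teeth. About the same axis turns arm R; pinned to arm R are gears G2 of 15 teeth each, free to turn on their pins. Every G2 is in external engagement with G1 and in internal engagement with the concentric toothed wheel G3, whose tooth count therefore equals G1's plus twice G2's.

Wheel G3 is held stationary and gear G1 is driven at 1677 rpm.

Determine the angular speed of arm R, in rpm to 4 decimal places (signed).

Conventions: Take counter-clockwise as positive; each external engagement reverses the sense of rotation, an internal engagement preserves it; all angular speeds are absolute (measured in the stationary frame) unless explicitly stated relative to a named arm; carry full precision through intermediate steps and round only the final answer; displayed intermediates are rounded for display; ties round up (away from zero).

planetary set (30T centre, 15T on arm, 60T internal) — Willis relation
normalise by the input: solve with ω_sun = 1, then scale by 1677 rpm
ring teeth: 30 + 2·15 = 60
30(ω_sun−ω_arm) = −60(ω_ring−ω_arm),  ω_ring = 0, ω_sun = 1
30(1−ω_arm) = −60(0−ω_arm)  ⇒  90·ω_arm = 30  ⇒  ω_arm = 1/3
scale: ω_arm = 1/3 × 1677 rpm = +559.0000 rpm

+559.0000 rpm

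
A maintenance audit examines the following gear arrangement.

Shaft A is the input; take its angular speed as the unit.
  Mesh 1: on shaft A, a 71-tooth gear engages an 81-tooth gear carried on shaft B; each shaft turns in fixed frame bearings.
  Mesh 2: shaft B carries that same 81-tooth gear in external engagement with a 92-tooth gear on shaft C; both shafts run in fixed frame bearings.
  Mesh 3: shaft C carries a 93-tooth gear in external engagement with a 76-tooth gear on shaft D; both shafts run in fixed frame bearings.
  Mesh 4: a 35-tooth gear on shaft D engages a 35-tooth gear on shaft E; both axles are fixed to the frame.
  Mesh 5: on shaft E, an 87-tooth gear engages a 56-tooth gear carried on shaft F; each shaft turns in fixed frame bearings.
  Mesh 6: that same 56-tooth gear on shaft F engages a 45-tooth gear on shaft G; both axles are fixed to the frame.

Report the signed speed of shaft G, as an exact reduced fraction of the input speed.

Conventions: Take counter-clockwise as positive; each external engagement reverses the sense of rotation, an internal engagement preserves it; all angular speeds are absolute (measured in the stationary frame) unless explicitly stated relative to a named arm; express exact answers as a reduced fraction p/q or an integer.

6-mesh fixed-axis compound train (all bearings frame-fixed)
mesh 1 [71T→81T]: |ω|/ω_in = 1×71/81 = 71/81, sense flips to −
mesh 2 [81T→92T]: |ω|/ω_in = (71/81)×81/92 = 71/92, sense flips to +
mesh 3 [93T→76T]: |ω|/ω_in = (71/92)×93/76 = 6603/6992, sense flips to −
mesh 4 [35T→35T]: |ω|/ω_in = (6603/6992)×35/35 = 6603/6992, sense flips to +
mesh 5 [87T→56T]: |ω|/ω_in = (6603/6992)×87/56 = 574461/391552, sense flips to −
mesh 6 [56T→45T]: |ω|/ω_in = (574461/391552)×56/45 = 63829/34960, sense flips to +
signed output speed (× input speed) = 63829/34960

63829/34960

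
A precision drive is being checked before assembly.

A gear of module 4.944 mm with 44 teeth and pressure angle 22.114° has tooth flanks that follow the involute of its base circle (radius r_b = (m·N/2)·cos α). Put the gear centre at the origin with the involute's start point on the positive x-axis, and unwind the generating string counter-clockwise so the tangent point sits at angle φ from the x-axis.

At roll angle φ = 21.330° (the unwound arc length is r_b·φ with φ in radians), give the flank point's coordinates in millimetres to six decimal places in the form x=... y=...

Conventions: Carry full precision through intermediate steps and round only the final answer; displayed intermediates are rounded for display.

x=107.509284 y=1.709107

recognized (one wheel, involute flank): single-mesh tooth geometry, m = 4.944, N = 44
pitch radius r_p = m·N/2 = 4.944·44/2 = 108.768000
base radius r_b = r_p·cos α = 108.768000·cos 22.114° = 100.766664
roll angle φ = 21.330° = 0.37227873 rad
x = r_b·(cos φ + φ·sin φ) = 107.509284
y = r_b·(sin φ − φ·cos φ) = 1.709107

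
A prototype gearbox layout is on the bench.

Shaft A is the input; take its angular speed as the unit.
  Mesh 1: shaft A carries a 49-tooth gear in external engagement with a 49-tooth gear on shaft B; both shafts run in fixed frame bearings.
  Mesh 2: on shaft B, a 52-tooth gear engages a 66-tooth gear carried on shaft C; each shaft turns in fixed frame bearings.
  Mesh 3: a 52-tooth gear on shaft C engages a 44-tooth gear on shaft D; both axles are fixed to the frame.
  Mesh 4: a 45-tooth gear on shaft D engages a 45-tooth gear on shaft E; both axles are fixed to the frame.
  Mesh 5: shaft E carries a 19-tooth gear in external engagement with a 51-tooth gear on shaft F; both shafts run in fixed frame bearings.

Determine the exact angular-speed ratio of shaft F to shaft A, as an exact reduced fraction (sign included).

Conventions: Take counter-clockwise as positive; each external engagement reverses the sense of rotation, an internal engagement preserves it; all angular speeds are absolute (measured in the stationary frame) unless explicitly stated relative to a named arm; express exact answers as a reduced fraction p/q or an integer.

class = fixed-axis compound train [5 meshes; 5 ratios multiply, 5 sense flips]
mesh 1 [49T→49T]: running ratio 1, sense −
mesh 2 [52T→66T]: running ratio 26/33, sense +
mesh 3 [52T→44T]: running ratio 338/363, sense −
mesh 4 [45T→45T]: running ratio 338/363, sense +
mesh 5 [19T→51T]: running ratio 6422/18513, sense −
ω_out/ω_in = -6422/18513

-6422/18513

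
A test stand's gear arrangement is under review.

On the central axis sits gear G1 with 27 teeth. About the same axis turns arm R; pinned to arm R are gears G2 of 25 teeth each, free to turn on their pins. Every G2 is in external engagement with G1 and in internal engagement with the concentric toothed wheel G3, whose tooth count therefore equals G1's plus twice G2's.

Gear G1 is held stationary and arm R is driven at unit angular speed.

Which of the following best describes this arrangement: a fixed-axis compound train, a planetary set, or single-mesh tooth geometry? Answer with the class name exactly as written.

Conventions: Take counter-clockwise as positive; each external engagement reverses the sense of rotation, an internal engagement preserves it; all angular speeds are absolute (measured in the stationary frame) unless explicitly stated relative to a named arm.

class = planetary set [G3 = 27+2·25 = 77; Willis about the carrier]
classification: planetary set

planetary set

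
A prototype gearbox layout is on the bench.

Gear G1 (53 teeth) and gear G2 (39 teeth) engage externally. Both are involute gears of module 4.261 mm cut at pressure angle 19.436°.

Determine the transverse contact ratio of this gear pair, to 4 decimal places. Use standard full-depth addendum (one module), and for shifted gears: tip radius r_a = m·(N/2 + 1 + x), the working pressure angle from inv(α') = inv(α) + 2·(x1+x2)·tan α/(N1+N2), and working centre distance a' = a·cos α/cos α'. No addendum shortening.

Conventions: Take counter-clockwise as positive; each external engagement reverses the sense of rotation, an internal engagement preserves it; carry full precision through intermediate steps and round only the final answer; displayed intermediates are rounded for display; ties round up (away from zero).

topology: single-mesh involute geometry — m = 4.261, 53T/39T pair
base radii: r_b1 = 106.481814, r_b2 = 78.354543
tip radii: r_a1 = 117.177500, r_a2 = 87.350500
no profile shift: α' = α, a' = a
action lengths: √(r_a1²−r_b1²) = 48.910017, √(r_a2²−r_b2²) = 38.609267
base pitch p_b = π·m·cos α = 12.623490
CR = (48.910017 + 38.609267 − 196.006000·sin 19.43600°)/12.623490 = 1.766355
contact ratio ≈ 1.7664

1.7664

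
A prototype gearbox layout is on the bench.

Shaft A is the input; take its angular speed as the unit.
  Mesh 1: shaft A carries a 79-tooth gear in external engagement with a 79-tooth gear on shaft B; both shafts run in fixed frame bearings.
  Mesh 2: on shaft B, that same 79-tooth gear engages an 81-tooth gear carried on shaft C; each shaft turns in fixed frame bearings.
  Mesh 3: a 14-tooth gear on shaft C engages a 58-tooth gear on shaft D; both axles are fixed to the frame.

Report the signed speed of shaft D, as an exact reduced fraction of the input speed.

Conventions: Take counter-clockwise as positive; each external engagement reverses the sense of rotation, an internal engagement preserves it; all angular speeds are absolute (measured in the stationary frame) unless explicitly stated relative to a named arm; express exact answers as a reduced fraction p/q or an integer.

3-mesh fixed-axis compound train (all bearings frame-fixed)
mesh 1 [79T→79T]: |ω|/ω_in = 1×79/79 = 1, sense flips to −
mesh 2 [79T→81T]: |ω|/ω_in = 1×79/81 = 79/81, sense flips to +
mesh 3 [14T→58T]: |ω|/ω_in = (79/81)×14/58 = 553/2349, sense flips to −
signed output speed (× input speed) = -553/2349

-553/2349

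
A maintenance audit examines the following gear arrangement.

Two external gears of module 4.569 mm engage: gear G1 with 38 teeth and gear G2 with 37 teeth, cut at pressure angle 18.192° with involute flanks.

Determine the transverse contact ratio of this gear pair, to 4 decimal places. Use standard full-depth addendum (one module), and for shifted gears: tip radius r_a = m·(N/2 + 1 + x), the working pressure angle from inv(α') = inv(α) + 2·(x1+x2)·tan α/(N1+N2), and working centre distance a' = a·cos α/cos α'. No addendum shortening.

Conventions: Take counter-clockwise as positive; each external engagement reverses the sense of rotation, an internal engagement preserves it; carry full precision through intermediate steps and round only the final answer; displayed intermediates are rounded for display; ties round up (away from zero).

single-mesh involute tooth geometry (38T engaging 37T at module 4.569)
base radii: r_b1 = 82.471809, r_b2 = 80.301498
tip radii: r_a1 = 91.380000, r_a2 = 89.095500
no profile shift: α' = α, a' = a
action lengths: √(r_a1²−r_b1²) = 39.353591, √(r_a2²−r_b2²) = 38.596341
base pitch p_b = π·m·cos α = 13.636465
CR = (39.353591 + 38.596341 − 171.337500·sin 18.19200°)/13.636465 = 1.793572
contact ratio ≈ 1.7936

1.7936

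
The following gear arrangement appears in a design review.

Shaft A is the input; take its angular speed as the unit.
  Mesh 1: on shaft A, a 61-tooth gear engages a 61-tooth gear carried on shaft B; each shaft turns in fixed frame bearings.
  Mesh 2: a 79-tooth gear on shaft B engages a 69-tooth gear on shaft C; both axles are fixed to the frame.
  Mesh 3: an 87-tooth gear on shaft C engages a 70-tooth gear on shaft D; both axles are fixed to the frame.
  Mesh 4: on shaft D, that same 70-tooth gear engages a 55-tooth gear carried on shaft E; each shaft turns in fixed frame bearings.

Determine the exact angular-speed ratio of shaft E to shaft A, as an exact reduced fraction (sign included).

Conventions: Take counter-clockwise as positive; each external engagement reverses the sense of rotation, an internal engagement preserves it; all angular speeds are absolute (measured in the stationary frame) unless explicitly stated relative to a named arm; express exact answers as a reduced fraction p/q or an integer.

class = fixed-axis compound train [4 meshes; 4 ratios multiply, 4 sense flips]
mesh 1 [61T→61T]: running ratio 1, sense −
mesh 2 [79T→69T]: running ratio 79/69, sense +
mesh 3 [87T→70T]: running ratio 2291/1610, sense −
mesh 4 [70T→55T]: running ratio 2291/1265, sense +
ω_out/ω_in = 2291/1265

2291/1265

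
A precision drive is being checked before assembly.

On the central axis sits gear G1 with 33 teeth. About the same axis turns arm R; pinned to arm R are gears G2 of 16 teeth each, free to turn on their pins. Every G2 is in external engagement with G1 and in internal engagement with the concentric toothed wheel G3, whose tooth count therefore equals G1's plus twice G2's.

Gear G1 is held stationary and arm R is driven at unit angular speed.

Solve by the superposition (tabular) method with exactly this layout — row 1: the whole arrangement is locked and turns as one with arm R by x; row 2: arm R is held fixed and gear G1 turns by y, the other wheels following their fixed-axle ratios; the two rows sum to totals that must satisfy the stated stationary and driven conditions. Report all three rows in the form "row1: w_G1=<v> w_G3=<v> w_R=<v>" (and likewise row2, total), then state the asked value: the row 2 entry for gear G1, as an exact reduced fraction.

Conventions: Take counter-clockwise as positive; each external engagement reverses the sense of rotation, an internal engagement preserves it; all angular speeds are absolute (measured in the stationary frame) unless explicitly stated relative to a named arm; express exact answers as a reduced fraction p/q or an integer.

planetary set (33T centre, 16T on arm, 65T internal) — Willis relation
row 1: whole set turns with the arm by x
superposition row 2 [arm held]: sun y, ring −(33/65)·y, arm 0
boundary: total ω_sun = x + y = 0 and total ω_arm = x = 1  ⇒  y = -1, x = 1
row 2 ring = −(33/65)·(-1) = 33/65
totals (row 1 + row 2): sun 1 + (-1) = 0, ring 1 + 33/65 = 98/65, arm 1 + 0 = 1
asked cell (row2, sun) = -1

row1: w_G1=1 w_G3=1 w_R=1
row2: w_G1=-1 w_G3=33/65 w_R=0
total: w_G1=0 w_G3=98/65 w_R=1
asked value: -1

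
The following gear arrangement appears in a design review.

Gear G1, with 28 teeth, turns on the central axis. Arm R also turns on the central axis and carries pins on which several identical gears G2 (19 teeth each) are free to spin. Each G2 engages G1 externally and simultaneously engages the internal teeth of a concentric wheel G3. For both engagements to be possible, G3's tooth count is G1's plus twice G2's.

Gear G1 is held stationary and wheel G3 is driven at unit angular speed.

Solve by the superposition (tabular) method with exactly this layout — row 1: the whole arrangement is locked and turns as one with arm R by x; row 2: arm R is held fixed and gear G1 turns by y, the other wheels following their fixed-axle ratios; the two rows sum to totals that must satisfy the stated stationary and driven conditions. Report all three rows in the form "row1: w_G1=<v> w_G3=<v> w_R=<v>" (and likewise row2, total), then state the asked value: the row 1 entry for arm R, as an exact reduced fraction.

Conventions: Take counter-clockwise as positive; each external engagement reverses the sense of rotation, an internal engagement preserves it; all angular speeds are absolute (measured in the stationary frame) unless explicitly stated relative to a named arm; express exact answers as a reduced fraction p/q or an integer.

planetary set (28T centre, 19T on arm, 66T internal) — Willis relation
superposition row 1 [locked train]: every member turns x
row 2 — arm fixed, fixed-axis ratios: sun y, ring −(28/66)·y, arm 0
boundary: total ω_sun = x + y = 0 and total ω_ring = x − (28/66)·y = 1  ⇒  y = -33/47, x = 33/47
row 2 ring = −(28/66)·(-33/47) = 14/47
totals (row 1 + row 2): sun 33/47 + (-33/47) = 0, ring 33/47 + 14/47 = 1, arm 33/47 + 0 = 33/47
asked cell (row1, arm) = 33/47

row1: w_G1=33/47 w_G3=33/47 w_R=33/47
row2: w_G1=-33/47 w_G3=14/47 w_R=0
total: w_G1=0 w_G3=1 w_R=33/47
asked value: 33/47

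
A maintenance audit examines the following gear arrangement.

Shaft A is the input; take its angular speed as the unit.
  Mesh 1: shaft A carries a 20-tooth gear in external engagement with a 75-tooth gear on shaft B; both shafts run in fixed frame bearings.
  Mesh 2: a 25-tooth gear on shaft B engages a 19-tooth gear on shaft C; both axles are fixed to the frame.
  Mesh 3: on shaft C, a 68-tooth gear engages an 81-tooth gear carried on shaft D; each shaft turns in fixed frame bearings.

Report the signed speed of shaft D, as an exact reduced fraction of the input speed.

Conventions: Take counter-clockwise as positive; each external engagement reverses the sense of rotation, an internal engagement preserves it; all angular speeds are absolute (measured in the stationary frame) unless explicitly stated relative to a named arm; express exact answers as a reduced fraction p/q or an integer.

-1360/4617

3-mesh fixed-axis compound train (all bearings frame-fixed)
mesh 1 [20T→75T]: |ω|/ω_in = 1×20/75 = 4/15, sense flips to −
mesh 2 [25T→19T]: |ω|/ω_in = (4/15)×25/19 = 20/57, sense flips to +
mesh 3 [68T→81T]: |ω|/ω_in = (20/57)×68/81 = 1360/4617, sense flips to −
signed output speed (× input speed) = -1360/4617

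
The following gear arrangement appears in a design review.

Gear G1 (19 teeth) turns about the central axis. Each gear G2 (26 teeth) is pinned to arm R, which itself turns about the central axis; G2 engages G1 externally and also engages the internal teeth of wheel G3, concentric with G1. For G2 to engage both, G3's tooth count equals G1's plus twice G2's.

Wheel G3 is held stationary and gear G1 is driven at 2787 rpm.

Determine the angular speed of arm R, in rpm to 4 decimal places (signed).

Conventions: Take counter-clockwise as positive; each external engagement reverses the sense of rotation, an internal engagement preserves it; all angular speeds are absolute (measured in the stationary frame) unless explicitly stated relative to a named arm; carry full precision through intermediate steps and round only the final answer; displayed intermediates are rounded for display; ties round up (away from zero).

+588.3667 rpm

planetary set (19T centre, 26T on arm, 71T internal) — Willis relation
normalise by the input: solve with ω_sun = 1, then scale by 2787 rpm
ring teeth: 19 + 2·26 = 71
19(ω_sun−ω_arm) = −71(ω_ring−ω_arm),  ω_ring = 0, ω_sun = 1
19(1−ω_arm) = −71(0−ω_arm)  ⇒  90·ω_arm = 19  ⇒  ω_arm = 19/90
scale: ω_arm = 19/90 × 2787 rpm = +588.3667 rpm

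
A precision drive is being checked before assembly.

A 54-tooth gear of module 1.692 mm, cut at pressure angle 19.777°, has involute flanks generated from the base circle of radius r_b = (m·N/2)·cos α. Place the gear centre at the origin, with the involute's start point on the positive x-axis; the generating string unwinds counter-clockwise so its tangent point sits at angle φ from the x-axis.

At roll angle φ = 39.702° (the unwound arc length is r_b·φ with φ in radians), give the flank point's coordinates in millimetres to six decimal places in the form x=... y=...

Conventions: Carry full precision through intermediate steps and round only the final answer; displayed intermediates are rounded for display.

recognized (one wheel, involute flank): single-mesh tooth geometry, m = 1.692, N = 54
pitch radius r_p = m·N/2 = 1.692·54/2 = 45.684000
base radius r_b = r_p·cos α = 45.684000·cos 19.777° = 42.989406
roll angle φ = 39.702° = 0.69293062 rad
x = r_b·(cos φ + φ·sin φ) = 52.103918
y = r_b·(sin φ − φ·cos φ) = 4.542674

x=52.103918 y=4.542674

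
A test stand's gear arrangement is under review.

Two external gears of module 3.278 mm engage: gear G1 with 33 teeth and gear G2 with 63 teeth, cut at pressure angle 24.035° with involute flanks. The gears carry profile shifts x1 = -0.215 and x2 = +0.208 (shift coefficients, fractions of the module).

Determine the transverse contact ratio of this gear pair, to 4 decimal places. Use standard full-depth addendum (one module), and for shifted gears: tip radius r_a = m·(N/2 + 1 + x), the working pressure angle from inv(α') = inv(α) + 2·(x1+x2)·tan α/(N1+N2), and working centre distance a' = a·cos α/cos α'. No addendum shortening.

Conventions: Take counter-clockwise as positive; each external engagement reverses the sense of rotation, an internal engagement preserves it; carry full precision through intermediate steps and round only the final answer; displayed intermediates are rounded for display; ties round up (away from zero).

recognized (one external pair, fixed centres): single-mesh tooth geometry, m = 3.278, N1 = 33, N2 = 63
base radii: r_b1 = 49.397485, r_b2 = 94.304290
tip radii: r_a1 = 56.660230, r_a2 = 107.216824
inv(α') = inv(24.035°) + 2·(-0.215+0.208)·tan α/(33+63) = 0.02640592  ⇒  α' = 24.01625°
a' = a·cos α / cos α' = 157.3440·cos 24.035°/cos 24.01625° = 157.321046
action lengths: √(r_a1²−r_b1²) = 27.753740, √(r_a2²−r_b2²) = 51.011255
base pitch p_b = π·m·cos α = 9.405259
CR = (27.753740 + 51.011255 − 157.321046·sin 24.01625°)/9.405259 = 1.566784
contact ratio ≈ 1.5668

1.5668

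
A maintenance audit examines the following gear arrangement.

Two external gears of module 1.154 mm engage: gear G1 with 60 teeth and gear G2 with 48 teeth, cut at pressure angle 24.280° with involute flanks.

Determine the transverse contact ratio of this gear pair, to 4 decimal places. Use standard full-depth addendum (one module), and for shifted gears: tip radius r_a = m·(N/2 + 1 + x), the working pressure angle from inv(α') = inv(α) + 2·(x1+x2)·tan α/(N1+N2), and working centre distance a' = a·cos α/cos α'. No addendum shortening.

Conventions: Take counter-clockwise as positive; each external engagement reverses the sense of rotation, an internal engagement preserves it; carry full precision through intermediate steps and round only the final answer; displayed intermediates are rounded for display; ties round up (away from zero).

recognized (one external pair, fixed centres): single-mesh tooth geometry, m = 1.154, N1 = 60, N2 = 48
base radii: r_b1 = 31.557753, r_b2 = 25.246202
tip radii: r_a1 = 35.774000, r_a2 = 28.850000
no profile shift: α' = α, a' = a
action lengths: √(r_a1²−r_b1²) = 16.848956, √(r_a2²−r_b2²) = 13.962514
base pitch p_b = π·m·cos α = 3.304720
CR = (16.848956 + 13.962514 − 62.316000·sin 24.28000°)/3.304720 = 1.569684
contact ratio ≈ 1.5697

1.5697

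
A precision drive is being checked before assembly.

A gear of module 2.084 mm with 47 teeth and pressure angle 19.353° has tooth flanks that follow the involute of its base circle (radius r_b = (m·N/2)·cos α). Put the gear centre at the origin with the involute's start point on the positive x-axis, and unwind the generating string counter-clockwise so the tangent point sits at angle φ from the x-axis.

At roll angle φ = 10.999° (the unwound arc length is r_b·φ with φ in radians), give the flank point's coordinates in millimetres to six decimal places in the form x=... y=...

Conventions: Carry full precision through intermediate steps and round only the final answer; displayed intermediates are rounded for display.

x=47.050292 y=0.108561

topology: single-mesh involute geometry — m = 2.084, N = 47
pitch radius r_p = m·N/2 = 2.084·47/2 = 48.974000
base radius r_b = r_p·cos α = 48.974000·cos 19.353° = 46.206715
roll angle φ = 10.999° = 0.19196876 rad
x = r_b·(cos φ + φ·sin φ) = 47.050292
y = r_b·(sin φ − φ·cos φ) = 0.108561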